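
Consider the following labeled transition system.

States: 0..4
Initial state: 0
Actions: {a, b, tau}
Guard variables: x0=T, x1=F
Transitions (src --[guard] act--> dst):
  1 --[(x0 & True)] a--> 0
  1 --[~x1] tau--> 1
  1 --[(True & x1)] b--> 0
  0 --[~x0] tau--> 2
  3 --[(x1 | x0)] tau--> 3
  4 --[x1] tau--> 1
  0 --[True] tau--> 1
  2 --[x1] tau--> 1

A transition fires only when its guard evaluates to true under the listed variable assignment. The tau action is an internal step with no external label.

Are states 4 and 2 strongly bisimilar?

Answer: BISIMILAR

Trace:
Refine partition for ~:
  π0 = {{0,1,2,3,4}}
  π1 = {{0,3},{1},{2,4}}
  π2 = {{0},{1},{2,4},{3}}
Fixed point at round 3; 4 class(es).
[4]={2,4}  [2]={2,4}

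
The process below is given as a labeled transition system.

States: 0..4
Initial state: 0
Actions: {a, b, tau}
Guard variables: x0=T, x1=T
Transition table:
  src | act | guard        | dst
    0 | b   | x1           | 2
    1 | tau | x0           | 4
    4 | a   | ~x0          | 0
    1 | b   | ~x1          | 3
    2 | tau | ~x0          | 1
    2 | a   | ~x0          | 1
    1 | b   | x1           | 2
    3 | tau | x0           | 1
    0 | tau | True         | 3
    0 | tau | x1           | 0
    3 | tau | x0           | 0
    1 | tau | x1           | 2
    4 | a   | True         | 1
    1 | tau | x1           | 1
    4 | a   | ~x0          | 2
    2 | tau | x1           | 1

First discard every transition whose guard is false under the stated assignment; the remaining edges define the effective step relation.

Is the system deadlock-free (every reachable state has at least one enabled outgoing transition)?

Answer: DEADLOCK-FREE

Trace:
Reach set: {0,1,2,3,4}
  0: b→2  tau→0  tau→3  [3 out]
  1: b→2  tau→1  tau→2  tau→4  [4 out]
  2: tau→1  [1 out]
  3: tau→0  tau→1  [2 out]
  4: a→1  [1 out]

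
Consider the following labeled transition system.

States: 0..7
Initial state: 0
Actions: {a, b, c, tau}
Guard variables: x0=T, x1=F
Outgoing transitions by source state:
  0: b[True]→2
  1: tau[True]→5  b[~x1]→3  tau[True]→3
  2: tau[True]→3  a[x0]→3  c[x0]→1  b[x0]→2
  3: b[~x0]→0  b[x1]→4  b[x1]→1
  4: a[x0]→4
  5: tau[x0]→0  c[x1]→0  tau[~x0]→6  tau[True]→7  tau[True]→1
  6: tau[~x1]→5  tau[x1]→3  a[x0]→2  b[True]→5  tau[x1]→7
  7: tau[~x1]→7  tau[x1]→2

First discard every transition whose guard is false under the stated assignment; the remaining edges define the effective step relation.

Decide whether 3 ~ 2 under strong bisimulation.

Answer: NOT BISIMILAR

Working:
Compute ~ classes (split until stable):
  P[0] = {{0,1,2,3,4,5,6,7}}
  P[1] = {{0},{1},{2},{3},{4},{5,7},{6}}
  P[2] = {{0},{1},{2},{3},{4},{5},{6},{7}}
stable after 3 split(s): 8 block(s)
class of 3: {3}; class of 2: {2}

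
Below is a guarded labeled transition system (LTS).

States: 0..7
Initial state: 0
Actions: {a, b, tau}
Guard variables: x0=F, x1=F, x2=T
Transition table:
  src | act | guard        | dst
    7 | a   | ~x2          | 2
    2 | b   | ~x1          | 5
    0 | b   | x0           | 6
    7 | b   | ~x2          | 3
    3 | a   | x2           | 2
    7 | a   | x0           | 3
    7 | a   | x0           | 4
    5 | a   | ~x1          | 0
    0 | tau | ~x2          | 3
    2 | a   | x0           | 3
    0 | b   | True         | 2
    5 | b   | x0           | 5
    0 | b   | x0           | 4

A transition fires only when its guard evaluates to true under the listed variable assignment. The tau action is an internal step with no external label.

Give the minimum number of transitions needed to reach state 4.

Answer: UNREACHABLE

Trace:
BFS to 4:
  L0 = {0}
  L1 = {2}
  L2 = {5}
4 never appears.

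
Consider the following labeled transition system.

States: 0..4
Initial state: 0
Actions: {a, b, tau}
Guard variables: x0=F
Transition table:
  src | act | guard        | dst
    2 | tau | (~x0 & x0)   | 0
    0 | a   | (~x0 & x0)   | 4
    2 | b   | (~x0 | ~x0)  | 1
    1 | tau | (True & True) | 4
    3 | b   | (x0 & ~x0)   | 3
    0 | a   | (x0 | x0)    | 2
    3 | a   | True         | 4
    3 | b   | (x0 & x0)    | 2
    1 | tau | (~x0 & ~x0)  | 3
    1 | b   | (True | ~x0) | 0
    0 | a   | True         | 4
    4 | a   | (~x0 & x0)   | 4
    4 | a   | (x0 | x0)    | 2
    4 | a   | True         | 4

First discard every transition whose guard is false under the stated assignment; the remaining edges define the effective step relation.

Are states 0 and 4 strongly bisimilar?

Refine partition for ~:
  π0 = {{0,1,2,3,4}}
  π1 = {{0,3,4},{1},{2}}
stable after 2 split(s): 3 block(s)
class of 0: {0,3,4}; class of 4: {0,3,4}

Answer: BISIMILAR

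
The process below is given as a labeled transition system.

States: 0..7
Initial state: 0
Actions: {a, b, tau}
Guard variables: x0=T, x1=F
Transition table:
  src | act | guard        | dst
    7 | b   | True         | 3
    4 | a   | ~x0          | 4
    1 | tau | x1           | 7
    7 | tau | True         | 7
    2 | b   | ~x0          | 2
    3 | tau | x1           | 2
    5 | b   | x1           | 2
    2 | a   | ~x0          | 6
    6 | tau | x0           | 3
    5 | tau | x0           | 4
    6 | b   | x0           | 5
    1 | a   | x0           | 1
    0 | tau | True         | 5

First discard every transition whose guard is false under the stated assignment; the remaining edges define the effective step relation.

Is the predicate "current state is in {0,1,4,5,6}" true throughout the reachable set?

Inv-set: {0,1,4,5,6}
Reach set: {0,4,5}
  0: ok
  4: ok
  5: ok

Answer: INVARIANT HOLDS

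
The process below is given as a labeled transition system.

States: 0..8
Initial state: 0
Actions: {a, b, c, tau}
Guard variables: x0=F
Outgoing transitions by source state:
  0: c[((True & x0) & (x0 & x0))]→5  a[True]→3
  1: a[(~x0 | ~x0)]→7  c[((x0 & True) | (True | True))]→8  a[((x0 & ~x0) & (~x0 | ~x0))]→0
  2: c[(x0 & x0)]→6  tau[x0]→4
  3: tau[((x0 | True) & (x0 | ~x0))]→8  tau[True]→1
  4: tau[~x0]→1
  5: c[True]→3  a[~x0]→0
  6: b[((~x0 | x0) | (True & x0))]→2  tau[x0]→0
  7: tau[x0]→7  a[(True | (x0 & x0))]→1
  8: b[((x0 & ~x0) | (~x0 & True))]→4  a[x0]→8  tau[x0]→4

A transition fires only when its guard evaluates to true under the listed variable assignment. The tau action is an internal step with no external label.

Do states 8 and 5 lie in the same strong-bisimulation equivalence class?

Answer: NOT BISIMILAR

Trace:
Compute ~ classes (split until stable):
  round 0: {{0,1,2,3,4,5,6,7,8}}
  round 1: {{0,7},{1,5},{2},{3,4},{6,8}}
  round 2: {{0},{1},{2},{3},{4},{5},{6},{7},{8}}
stable after 3 split(s): 9 block(s)
class of 8: {8}; class of 5: {5}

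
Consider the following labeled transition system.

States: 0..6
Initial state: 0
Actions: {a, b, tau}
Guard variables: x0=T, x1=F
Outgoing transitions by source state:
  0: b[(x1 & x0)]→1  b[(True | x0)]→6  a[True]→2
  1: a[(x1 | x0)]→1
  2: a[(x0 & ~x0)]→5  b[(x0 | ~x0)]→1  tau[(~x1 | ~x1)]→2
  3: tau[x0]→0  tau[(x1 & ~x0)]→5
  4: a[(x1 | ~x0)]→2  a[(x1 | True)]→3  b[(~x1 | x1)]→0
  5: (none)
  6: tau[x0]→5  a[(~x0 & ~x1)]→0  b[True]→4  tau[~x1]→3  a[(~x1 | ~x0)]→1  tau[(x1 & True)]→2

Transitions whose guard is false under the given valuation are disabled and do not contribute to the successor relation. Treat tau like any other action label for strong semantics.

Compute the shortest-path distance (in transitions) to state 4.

Breadth-first toward 4:
  Layer 0: {0}
  Layer 1: {2,6}
  Layer 2: {1,3,4,5}
4 enters at depth 2; path b·b

Answer: 2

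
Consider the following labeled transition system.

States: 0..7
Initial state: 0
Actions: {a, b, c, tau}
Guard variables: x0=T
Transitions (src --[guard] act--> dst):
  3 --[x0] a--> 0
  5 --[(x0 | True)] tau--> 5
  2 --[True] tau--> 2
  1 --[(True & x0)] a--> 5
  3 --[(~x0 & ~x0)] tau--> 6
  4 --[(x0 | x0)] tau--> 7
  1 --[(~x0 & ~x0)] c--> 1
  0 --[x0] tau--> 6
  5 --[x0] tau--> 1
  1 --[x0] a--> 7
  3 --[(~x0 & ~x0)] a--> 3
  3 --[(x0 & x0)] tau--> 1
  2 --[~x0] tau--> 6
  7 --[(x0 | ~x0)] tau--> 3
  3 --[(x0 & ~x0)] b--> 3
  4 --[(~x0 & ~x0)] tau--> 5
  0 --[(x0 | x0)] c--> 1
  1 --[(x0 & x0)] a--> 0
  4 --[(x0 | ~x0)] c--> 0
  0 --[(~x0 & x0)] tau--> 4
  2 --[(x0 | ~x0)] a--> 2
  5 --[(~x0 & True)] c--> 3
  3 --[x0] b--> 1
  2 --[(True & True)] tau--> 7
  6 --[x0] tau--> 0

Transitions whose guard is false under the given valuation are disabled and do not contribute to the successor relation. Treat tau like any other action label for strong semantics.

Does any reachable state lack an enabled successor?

Answer: DEADLOCK-FREE

Trace:
Reachable = {0,1,3,5,6,7}
  0: c→1  tau→6  [deg 2]
  1: a→0  a→5  a→7  [deg 3]
  3: a→0  b→1  tau→1  [deg 3]
  5: tau→1  tau→5  [deg 2]
  6: tau→0  [deg 1]
  7: tau→3  [deg 1]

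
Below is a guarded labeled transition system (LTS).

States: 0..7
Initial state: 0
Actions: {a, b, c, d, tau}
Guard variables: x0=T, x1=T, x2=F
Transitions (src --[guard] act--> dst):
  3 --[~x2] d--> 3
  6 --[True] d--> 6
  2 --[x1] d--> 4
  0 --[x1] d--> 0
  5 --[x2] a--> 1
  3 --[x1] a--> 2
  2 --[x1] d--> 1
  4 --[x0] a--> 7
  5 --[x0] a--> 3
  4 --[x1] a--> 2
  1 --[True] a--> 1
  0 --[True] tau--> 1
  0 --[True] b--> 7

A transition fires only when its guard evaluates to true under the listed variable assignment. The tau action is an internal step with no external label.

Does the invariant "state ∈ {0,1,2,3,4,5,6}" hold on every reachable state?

Answer: INVARIANT VIOLATED at state 7

Working:
Safe = {0,1,2,3,4,5,6}
Reachable = {0,1,7}
  0: ✓
  1: ✓
  7: ✗ unsafe
witness against invariant: b → 7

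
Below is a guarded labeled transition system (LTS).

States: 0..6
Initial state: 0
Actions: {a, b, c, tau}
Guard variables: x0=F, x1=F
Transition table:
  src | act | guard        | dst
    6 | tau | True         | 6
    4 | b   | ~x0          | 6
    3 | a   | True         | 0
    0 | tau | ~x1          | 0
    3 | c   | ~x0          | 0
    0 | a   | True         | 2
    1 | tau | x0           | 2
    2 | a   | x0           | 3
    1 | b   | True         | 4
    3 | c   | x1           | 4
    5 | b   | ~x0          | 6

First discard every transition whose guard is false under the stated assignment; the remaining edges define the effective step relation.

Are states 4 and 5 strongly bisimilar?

Bisimulation quotient by refinement:
  π0 = {{0,1,2,3,4,5,6}}
  π1 = {{0},{1,4,5},{2},{3},{6}}
  π2 = {{0},{1},{2},{3},{4,5},{6}}
Fixed point at round 3; 6 class(es).
4∈{4,5}, 5∈{4,5}

Answer: BISIMILAR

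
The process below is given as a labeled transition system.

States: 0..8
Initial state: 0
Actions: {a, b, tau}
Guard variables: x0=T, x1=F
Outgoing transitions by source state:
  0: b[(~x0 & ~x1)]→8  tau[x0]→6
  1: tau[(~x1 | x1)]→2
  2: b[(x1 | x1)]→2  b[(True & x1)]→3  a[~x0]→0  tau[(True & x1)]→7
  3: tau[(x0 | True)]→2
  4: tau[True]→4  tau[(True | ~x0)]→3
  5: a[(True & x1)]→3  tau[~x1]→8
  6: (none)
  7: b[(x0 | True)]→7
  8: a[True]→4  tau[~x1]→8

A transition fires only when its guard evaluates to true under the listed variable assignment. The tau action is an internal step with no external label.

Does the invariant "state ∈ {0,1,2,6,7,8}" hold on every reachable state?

Inv-set: {0,1,2,6,7,8}
R = {0,6}
  0: ok
  6: ok

Answer: INVARIANT HOLDS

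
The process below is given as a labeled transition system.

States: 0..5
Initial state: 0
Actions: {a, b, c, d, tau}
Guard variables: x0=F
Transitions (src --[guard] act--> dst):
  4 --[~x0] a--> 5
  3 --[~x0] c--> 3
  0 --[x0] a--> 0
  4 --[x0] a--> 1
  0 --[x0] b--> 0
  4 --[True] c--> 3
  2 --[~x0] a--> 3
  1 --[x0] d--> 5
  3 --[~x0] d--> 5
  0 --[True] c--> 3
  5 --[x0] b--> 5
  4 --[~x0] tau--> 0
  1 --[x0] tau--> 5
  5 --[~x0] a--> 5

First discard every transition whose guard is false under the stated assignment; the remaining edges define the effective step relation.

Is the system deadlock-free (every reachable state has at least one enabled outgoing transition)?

Reachable = {0,3,5}
  0: c→3  [deg 1]
  3: c→3  d→5  [deg 2]
  5: a→5  [deg 1]

Answer: DEADLOCK-FREE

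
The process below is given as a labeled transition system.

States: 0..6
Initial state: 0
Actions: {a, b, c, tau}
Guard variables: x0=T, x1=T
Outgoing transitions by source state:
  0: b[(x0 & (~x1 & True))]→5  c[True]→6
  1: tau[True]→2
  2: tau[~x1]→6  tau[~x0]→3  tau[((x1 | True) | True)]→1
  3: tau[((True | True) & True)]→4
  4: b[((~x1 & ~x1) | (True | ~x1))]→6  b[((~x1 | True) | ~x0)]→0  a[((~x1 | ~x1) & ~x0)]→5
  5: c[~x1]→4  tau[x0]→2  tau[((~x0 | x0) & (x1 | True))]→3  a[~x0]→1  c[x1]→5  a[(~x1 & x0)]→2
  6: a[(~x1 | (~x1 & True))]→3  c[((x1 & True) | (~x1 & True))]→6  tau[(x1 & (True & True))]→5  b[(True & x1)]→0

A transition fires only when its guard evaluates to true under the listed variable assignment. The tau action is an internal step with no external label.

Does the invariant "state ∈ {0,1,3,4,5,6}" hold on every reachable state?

Inv-set: {0,1,3,4,5,6}
Reach set: {0,1,2,3,4,5,6}
  0: ok
  1: ok
  2: ✗ unsafe
  3: ok
  4: ok
  5: ok
  6: ok
counterexample path to 2: c·tau·tau

Answer: INVARIANT VIOLATED at state 2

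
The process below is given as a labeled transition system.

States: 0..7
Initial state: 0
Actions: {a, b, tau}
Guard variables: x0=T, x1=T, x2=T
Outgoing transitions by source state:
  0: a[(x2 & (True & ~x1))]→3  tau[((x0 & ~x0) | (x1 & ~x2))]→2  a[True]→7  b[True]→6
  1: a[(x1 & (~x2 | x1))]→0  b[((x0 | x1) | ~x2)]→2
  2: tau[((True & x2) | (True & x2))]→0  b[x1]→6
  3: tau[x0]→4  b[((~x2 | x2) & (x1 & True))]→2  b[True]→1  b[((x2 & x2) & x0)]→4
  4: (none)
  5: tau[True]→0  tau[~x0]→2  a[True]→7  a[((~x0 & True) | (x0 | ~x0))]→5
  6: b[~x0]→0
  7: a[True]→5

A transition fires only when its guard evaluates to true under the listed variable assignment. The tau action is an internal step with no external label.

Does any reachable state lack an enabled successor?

Reach set: {0,5,6,7}
  0: a→7  b→6  [2 out]
  5: a→5  a→7  tau→0  [3 out]
  6: ∅  [STUCK]
  7: a→5  [1 out]
trace reaching 6: b

Answer: DEADLOCK at state 6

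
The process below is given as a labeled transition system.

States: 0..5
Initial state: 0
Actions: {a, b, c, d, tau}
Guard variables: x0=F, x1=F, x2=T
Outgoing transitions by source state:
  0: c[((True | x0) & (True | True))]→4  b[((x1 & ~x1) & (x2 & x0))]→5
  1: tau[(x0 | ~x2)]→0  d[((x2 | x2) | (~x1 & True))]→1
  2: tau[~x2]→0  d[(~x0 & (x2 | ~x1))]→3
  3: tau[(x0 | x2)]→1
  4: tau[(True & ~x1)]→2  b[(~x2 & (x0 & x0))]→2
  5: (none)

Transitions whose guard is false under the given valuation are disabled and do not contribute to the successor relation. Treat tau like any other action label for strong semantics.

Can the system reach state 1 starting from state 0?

Guard filter leaves 5 enabled edge(s).
L0 = {0}
L1 = {4}  now seen {0,4}
L2 = {2}  now seen {0,2,4}
L3 = {3}  now seen {0,2,3,4}
L4 = {1}  now seen {0,1,2,3,4}
Reach set: {0,1,2,3,4}
Path to 1: c·tau·d·tau

Answer: REACHABLE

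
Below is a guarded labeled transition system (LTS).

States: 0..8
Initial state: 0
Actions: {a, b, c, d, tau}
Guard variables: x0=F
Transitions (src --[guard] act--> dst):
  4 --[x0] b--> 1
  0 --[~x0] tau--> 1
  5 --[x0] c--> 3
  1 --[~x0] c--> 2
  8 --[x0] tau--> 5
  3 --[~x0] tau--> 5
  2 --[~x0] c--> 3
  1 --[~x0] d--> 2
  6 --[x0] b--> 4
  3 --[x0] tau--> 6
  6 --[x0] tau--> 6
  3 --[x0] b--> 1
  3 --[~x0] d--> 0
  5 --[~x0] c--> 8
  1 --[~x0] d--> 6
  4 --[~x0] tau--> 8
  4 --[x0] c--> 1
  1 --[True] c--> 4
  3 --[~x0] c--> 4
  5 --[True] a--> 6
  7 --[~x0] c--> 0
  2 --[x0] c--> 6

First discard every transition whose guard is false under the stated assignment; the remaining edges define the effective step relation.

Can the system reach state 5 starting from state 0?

Answer: REACHABLE

Trace:
13 transition(s) survive guard evaluation.
depth 0: {0}
depth 1: {1}  cumulative {0,1}
depth 2: {2,4,6}  cumulative {0,1,2,4,6}
depth 3: {3,8}  cumulative {0,1,2,3,4,6,8}
depth 4: {5}  cumulative {0,1,2,3,4,5,6,8}
R = {0,1,2,3,4,5,6,8}
trace reaching 5: tau·c·c·tau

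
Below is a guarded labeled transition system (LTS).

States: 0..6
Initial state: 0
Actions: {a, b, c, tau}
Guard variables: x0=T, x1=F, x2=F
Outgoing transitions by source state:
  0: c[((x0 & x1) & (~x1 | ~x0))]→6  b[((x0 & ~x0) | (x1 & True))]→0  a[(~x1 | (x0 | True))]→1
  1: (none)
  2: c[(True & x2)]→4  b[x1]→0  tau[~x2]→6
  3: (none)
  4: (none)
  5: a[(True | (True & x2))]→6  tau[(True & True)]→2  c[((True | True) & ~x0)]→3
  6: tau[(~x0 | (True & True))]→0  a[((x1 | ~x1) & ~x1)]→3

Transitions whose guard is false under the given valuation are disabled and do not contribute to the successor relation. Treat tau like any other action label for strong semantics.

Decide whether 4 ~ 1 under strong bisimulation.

Answer: BISIMILAR

Analysis:
Compute ~ classes (split until stable):
  P[0] = {{0,1,2,3,4,5,6}}
  P[1] = {{0},{1,3,4},{2},{5,6}}
  P[2] = {{0},{1,3,4},{2},{5},{6}}
Fixed point at round 3; 5 class(es).
4∈{1,3,4}, 1∈{1,3,4}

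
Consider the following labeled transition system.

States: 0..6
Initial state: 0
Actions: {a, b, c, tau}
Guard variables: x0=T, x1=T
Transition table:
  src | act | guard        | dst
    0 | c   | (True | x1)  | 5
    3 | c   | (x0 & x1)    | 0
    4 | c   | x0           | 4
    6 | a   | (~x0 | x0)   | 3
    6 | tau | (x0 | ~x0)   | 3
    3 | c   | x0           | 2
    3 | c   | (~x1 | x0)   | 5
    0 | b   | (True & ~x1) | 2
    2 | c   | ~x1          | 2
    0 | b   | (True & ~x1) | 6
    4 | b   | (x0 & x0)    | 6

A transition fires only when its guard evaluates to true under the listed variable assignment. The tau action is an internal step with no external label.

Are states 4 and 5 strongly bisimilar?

Answer: NOT BISIMILAR

Working:
Compute ~ classes (split until stable):
  π0 = {{0,1,2,3,4,5,6}}
  π1 = {{0,3},{1,2,5},{4},{6}}
  π2 = {{0},{1,2,5},{3},{4},{6}}
stable after 3 split(s): 5 block(s)
4∈{4}, 5∈{1,2,5}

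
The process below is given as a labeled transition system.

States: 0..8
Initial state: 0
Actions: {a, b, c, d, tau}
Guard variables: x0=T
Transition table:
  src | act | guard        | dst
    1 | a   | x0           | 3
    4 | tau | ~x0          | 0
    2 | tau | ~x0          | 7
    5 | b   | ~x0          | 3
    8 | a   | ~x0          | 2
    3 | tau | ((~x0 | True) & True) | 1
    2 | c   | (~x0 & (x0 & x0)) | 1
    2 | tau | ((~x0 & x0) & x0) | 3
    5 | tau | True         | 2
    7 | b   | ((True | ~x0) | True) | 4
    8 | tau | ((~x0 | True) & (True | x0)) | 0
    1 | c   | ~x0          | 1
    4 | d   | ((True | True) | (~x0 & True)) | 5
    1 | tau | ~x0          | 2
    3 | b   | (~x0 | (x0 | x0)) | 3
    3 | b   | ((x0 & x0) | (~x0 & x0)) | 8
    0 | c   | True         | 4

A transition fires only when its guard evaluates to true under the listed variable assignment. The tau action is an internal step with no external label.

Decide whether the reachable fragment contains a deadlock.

Answer: DEADLOCK at state 2

Analysis:
Reach set: {0,2,4,5}
  0: c→4  [1 out]
  2: ∅  [deadlock]
  4: d→5  [1 out]
  5: tau→2  [1 out]
Path to 2: c·d·tau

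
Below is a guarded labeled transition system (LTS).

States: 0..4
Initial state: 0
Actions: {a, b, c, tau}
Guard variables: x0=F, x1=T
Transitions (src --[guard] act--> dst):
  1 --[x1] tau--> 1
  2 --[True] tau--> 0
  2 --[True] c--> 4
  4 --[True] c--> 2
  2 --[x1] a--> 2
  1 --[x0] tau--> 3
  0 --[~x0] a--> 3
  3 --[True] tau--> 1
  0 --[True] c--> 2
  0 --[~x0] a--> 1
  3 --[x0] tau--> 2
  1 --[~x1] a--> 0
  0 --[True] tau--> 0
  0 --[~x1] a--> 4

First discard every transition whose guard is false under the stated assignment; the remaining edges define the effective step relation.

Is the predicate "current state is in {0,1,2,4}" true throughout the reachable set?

Answer: INVARIANT VIOLATED at state 3

Working:
Inv-set: {0,1,2,4}
Reachable = {0,1,2,3,4}
  0: safe
  1: safe
  2: safe
  3: outside
  4: safe
reach 3 via a — violates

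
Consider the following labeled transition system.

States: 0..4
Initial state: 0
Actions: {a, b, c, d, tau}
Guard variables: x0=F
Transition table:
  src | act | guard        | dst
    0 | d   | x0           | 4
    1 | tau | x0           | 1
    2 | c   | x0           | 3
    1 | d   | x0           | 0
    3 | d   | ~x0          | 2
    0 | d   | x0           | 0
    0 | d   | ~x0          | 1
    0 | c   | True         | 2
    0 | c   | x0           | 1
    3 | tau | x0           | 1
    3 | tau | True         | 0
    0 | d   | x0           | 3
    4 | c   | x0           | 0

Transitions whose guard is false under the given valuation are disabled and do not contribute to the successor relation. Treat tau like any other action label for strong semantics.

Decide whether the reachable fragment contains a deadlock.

Answer: DEADLOCK at state 1

Analysis:
Reachable = {0,1,2}
  0: c→2  d→1  [2 out]
  1: ∅  [no exit]
  2: ∅  [no exit]
Path to 1: d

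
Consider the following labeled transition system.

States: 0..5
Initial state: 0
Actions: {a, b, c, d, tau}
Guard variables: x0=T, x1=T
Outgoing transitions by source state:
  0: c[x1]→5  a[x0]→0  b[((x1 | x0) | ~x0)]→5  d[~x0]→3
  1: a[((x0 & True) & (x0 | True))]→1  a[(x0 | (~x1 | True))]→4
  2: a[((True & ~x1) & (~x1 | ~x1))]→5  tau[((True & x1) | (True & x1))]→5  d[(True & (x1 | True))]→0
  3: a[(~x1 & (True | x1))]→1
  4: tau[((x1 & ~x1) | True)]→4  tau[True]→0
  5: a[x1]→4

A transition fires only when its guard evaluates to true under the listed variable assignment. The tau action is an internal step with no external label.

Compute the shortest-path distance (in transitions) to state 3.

Breadth-first toward 3:
  Layer 0: {0}
  Layer 1: {5}
  Layer 2: {4}
3 never appears.

Answer: UNREACHABLE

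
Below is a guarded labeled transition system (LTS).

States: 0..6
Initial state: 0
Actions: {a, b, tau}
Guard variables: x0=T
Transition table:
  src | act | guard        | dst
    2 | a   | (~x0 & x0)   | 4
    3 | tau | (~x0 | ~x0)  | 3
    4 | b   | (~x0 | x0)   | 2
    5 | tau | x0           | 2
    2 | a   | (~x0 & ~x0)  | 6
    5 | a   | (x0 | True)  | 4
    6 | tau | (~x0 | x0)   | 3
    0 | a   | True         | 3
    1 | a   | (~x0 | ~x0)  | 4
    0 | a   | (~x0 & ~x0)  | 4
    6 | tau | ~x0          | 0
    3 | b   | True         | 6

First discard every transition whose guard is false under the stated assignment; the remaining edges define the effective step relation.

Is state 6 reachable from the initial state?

Answer: REACHABLE

Trace:
6 transition(s) survive guard evaluation.
L0 = {0}
L1 = {3}  total {0,3}
L2 = {6}  total {0,3,6}
Reachable = {0,3,6}
Path to 6: a·b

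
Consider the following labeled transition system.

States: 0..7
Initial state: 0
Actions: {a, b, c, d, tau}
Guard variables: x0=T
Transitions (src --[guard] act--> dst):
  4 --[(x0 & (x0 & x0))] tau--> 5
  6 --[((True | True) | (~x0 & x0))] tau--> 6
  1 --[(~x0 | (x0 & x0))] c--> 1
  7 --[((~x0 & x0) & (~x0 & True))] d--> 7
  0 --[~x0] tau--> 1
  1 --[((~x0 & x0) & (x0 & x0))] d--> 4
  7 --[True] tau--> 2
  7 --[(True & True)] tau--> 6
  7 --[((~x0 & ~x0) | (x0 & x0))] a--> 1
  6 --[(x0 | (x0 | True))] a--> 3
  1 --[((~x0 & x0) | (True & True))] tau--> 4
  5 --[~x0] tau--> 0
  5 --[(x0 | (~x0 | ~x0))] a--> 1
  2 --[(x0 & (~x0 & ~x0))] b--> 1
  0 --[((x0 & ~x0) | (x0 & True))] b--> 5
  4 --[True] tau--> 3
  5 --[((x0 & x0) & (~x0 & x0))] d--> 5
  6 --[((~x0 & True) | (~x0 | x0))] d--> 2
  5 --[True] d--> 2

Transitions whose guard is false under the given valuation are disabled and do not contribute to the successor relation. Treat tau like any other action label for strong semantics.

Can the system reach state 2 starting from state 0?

Answer: REACHABLE

Working:
Guard filter leaves 13 enabled edge(s).
L0 = {0}
L1 = {5}  total {0,5}
L2 = {1,2}  total {0,1,2,5}
L3 = {4}  total {0,1,2,4,5}
L4 = {3}  total {0,1,2,3,4,5}
R = {0,1,2,3,4,5}
Path to 2: b·d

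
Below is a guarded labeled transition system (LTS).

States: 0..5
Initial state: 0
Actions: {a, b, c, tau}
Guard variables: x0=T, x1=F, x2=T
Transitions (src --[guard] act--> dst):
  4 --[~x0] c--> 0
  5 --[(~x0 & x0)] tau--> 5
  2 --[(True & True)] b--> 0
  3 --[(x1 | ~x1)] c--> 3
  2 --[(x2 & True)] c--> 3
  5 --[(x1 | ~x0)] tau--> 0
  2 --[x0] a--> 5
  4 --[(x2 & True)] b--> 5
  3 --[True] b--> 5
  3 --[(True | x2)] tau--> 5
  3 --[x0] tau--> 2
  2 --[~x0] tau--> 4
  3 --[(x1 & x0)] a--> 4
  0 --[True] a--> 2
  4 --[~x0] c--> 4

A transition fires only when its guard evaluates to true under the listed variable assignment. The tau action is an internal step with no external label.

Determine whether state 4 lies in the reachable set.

Guard filter leaves 9 enabled edge(s).
L0 = {0}
L1 = {2}  total {0,2}
L2 = {3,5}  total {0,2,3,5}
Reach set: {0,2,3,5}

Answer: UNREACHABLE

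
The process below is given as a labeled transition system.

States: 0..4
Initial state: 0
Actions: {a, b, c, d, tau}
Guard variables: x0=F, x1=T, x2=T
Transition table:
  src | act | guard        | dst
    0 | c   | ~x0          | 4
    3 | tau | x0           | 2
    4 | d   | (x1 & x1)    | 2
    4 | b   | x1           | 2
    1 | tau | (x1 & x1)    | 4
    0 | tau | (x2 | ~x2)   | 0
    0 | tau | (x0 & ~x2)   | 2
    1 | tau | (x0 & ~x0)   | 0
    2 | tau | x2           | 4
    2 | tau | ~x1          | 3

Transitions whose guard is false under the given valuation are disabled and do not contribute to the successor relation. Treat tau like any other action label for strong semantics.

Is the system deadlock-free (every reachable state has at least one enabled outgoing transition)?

Reachable = {0,2,4}
  0: c→4  tau→0  [2 exit(s)]
  2: tau→4  [1 exit(s)]
  4: b→2  d→2  [2 exit(s)]

Answer: DEADLOCK-FREE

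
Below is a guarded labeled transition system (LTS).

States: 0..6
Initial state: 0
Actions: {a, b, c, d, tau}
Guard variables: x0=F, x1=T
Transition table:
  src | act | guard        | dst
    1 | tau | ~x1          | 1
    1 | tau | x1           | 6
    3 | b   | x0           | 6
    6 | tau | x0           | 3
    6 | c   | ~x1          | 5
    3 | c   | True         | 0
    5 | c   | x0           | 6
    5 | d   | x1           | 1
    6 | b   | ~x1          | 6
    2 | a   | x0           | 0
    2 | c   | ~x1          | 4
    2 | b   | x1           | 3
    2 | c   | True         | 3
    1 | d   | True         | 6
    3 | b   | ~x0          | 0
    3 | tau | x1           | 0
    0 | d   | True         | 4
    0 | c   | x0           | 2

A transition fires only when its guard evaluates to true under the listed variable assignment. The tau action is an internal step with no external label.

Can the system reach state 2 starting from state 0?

Answer: UNREACHABLE

Working:
After dropping false guards: 9 live edges.
L0 = {0}
L1 = {4}  now seen {0,4}
Reachable = {0,4}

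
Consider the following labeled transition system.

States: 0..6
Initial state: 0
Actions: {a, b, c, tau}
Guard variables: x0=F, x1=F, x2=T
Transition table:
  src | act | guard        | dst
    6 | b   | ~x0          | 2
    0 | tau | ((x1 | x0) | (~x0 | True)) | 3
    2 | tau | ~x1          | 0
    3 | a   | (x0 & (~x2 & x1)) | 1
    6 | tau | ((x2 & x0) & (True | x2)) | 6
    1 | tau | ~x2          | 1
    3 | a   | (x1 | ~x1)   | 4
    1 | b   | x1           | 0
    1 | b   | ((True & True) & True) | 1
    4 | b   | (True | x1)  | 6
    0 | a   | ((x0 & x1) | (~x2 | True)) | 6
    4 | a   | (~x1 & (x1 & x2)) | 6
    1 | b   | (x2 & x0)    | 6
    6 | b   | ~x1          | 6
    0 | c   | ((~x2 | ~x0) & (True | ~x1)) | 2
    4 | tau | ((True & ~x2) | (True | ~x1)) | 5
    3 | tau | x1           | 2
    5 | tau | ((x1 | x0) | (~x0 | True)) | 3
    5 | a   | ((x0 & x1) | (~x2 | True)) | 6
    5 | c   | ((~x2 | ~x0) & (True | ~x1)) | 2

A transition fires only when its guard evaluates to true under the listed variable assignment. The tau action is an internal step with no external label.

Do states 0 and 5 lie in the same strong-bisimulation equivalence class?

Refine partition for ~:
  round 0: {{0,1,2,3,4,5,6}}
  round 1: {{0,5},{1,6},{2},{3},{4}}
  round 2: {{0,5},{1},{2},{3},{4},{6}}
6 equivalence class(es) (converged in 3)
class of 0: {0,5}; class of 5: {0,5}

Answer: BISIMILAR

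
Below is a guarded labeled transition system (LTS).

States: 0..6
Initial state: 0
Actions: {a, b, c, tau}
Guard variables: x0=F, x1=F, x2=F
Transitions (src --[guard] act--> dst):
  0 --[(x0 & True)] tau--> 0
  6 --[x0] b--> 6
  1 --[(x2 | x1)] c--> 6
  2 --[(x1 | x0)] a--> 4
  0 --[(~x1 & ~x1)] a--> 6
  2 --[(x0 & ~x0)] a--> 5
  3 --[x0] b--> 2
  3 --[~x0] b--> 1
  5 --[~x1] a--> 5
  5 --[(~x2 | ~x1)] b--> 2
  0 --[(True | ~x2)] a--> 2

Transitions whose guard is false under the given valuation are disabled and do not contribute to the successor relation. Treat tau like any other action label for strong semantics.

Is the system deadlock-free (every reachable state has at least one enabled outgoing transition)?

R = {0,2,6}
  0: a→2  a→6  [2 exit(s)]
  2: ∅  [STUCK]
  6: ∅  [STUCK]
Path to 2: a

Answer: DEADLOCK at state 2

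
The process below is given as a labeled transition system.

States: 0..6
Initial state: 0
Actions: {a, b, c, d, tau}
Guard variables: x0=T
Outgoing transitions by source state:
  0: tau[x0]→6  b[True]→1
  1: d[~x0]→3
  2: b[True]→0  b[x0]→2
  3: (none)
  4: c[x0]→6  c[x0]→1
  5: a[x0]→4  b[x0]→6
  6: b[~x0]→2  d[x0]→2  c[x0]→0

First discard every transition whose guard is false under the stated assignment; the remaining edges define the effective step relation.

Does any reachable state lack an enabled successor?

Reach set: {0,1,2,6}
  0: b→1  tau→6  [2 exit(s)]
  1: ∅  [deadlock]
  2: b→0  b→2  [2 exit(s)]
  6: c→0  d→2  [2 exit(s)]
Path to 1: b

Answer: DEADLOCK at state 1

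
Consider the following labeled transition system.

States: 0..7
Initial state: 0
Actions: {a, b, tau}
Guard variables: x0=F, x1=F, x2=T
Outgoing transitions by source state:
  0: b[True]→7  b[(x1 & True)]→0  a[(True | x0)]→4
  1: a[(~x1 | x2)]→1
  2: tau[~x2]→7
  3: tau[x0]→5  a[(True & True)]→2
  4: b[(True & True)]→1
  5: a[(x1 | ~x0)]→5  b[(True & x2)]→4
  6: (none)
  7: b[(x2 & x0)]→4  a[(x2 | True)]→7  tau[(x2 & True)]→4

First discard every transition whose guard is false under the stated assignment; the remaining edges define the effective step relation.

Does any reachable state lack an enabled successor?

R = {0,1,4,7}
  0: a→4  b→7  [2 exit(s)]
  1: a→1  [1 exit(s)]
  4: b→1  [1 exit(s)]
  7: a→7  tau→4  [2 exit(s)]

Answer: DEADLOCK-FREE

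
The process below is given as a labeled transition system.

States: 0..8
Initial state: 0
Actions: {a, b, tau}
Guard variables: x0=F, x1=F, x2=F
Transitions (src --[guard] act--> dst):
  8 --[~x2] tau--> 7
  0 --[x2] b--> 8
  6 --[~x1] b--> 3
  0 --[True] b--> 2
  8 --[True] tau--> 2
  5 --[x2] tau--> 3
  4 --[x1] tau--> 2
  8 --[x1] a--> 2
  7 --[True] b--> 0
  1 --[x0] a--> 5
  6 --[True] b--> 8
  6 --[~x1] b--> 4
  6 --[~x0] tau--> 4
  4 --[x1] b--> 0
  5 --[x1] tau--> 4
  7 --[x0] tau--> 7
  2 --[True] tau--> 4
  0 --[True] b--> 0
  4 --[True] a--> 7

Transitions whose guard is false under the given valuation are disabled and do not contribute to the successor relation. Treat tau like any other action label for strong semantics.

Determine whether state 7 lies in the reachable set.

Answer: REACHABLE

Analysis:
After dropping false guards: 11 live edges.
L0 = {0}
L1 = {2}  total {0,2}
L2 = {4}  total {0,2,4}
L3 = {7}  total {0,2,4,7}
R = {0,2,4,7}
witness 7: b·tau·a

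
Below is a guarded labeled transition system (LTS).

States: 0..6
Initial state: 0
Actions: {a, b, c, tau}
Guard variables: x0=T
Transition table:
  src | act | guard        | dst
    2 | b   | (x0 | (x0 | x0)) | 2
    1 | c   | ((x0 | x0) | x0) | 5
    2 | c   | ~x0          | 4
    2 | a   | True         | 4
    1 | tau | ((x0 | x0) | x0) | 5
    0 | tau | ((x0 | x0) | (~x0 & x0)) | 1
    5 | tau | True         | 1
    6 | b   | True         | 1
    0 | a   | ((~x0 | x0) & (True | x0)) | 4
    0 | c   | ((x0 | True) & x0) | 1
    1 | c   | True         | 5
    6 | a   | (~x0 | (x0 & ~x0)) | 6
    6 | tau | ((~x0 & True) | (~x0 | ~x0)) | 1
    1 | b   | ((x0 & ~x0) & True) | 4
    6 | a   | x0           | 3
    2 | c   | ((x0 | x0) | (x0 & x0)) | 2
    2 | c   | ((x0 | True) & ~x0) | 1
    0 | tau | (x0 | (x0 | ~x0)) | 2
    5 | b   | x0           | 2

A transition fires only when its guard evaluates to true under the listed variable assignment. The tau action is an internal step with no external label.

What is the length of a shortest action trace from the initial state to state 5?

Breadth-first toward 5:
  L0 = {0}
  L1 = {1,2,4}
  L2 = {5}
depth(5)=2, e.g. c·c

Answer: 2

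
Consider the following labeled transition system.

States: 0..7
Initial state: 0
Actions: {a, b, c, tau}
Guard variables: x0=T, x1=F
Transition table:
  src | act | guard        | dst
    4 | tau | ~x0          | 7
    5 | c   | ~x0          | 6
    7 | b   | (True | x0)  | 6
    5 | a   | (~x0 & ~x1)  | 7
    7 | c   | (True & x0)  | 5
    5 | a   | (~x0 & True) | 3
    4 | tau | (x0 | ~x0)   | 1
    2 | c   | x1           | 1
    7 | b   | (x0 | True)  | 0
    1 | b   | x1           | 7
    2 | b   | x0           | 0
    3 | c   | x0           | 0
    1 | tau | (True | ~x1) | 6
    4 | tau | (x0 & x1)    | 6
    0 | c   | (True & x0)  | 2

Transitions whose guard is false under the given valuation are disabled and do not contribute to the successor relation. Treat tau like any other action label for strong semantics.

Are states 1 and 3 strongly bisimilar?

Compute ~ classes (split until stable):
  round 0: {{0,1,2,3,4,5,6,7}}
  round 1: {{0,3},{1,4},{2},{5,6},{7}}
  round 2: {{0},{1},{2},{3},{4},{5,6},{7}}
stable after 3 split(s): 7 block(s)
1∈{1}, 3∈{3}

Answer: NOT BISIMILAR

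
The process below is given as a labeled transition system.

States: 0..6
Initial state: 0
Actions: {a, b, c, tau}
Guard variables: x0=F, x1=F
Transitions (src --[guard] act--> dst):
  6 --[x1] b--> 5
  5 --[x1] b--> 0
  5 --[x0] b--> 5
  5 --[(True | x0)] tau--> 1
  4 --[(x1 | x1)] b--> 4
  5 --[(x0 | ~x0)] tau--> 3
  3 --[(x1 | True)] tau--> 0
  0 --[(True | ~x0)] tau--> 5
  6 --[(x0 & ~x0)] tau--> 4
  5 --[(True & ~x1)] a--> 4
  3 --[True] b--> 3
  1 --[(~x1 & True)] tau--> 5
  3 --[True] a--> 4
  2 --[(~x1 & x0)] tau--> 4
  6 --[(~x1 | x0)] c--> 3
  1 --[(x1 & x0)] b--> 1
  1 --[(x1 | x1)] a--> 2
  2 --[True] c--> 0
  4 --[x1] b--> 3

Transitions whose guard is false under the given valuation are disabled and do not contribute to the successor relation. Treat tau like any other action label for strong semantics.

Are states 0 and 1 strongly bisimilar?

Compute ~ classes (split until stable):
  round 0: {{0,1,2,3,4,5,6}}
  round 1: {{0,1},{2,6},{3},{4},{5}}
  round 2: {{0,1},{2},{3},{4},{5},{6}}
6 equivalence class(es) (converged in 3)
0∈{0,1}, 1∈{0,1}

Answer: BISIMILAR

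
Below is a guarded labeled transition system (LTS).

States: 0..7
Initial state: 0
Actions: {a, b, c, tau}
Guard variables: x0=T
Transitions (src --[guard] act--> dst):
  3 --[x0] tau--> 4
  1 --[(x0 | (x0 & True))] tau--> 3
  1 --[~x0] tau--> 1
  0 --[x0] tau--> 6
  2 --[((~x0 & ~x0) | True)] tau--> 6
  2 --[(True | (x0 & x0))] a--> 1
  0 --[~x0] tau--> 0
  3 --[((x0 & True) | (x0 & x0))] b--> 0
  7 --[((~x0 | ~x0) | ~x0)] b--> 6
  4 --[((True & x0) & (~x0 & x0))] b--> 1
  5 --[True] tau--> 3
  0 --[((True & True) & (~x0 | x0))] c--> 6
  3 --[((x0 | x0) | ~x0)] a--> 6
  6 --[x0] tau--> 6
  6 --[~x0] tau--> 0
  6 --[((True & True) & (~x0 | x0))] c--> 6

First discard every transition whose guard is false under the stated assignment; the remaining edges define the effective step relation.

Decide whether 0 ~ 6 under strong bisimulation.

Bisimulation quotient by refinement:
  round 0: {{0,1,2,3,4,5,6,7}}
  round 1: {{0,6},{1,5},{2},{3},{4,7}}
Fixed point at round 2; 5 class(es).
class of 0: {0,6}; class of 6: {0,6}

Answer: BISIMILAR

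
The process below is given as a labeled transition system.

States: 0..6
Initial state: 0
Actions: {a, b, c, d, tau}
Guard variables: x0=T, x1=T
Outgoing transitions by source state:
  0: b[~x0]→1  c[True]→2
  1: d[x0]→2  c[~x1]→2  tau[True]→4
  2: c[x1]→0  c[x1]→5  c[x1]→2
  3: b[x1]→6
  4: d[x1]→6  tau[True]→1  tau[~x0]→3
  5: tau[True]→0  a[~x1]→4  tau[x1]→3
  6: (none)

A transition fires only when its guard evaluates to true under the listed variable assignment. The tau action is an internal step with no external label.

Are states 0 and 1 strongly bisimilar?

Compute ~ classes (split until stable):
  P[0] = {{0,1,2,3,4,5,6}}
  P[1] = {{0,2},{1,4},{3},{5},{6}}
  P[2] = {{0},{1},{2},{3},{4},{5},{6}}
Fixed point at round 3; 7 class(es).
0∈{0}, 1∈{1}

Answer: NOT BISIMILAR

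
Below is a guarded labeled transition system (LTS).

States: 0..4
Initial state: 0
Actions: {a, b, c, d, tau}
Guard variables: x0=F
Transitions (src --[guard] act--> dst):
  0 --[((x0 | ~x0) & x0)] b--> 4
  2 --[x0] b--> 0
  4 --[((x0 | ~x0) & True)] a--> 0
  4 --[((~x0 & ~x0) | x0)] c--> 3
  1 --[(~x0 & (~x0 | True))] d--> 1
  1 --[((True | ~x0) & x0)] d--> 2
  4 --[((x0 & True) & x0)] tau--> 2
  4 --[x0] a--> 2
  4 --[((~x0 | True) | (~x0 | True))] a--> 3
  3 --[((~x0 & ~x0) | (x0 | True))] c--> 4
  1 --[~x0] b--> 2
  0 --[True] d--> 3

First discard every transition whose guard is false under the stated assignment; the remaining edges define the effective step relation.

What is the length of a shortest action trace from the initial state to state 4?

Layered search for 4:
  L0 = {0}
  L1 = {3}
  L2 = {4}
first hit 4 at d=2 via d·c

Answer: 2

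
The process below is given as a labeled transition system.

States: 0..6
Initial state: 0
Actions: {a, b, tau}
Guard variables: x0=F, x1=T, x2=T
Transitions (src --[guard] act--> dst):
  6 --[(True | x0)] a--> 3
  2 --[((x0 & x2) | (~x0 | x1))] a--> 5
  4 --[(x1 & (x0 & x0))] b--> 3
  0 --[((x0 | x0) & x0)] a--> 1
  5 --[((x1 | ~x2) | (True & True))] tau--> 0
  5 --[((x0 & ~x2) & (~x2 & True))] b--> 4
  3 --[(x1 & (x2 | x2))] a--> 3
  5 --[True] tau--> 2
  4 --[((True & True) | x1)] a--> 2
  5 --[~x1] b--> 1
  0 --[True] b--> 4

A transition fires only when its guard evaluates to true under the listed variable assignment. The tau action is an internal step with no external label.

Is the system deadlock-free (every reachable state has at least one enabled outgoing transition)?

Answer: DEADLOCK-FREE

Trace:
Reachable = {0,2,4,5}
  0: b→4  [deg 1]
  2: a→5  [deg 1]
  4: a→2  [deg 1]
  5: tau→0  tau→2  [deg 2]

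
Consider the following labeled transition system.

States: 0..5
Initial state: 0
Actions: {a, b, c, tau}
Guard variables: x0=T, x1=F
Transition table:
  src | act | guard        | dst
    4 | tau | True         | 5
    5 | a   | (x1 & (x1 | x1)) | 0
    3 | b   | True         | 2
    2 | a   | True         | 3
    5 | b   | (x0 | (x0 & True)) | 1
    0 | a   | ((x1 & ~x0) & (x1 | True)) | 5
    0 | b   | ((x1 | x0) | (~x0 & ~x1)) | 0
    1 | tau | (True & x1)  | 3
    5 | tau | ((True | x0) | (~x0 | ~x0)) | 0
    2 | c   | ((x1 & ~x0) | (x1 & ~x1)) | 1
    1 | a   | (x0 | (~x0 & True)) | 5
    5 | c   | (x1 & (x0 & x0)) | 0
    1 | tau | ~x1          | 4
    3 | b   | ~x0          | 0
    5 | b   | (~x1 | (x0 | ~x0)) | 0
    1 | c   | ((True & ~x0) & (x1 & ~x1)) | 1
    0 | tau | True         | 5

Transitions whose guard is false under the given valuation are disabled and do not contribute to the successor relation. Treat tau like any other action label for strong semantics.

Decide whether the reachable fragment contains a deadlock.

Reach set: {0,1,4,5}
  0: b→0  tau→5  [deg 2]
  1: a→5  tau→4  [deg 2]
  4: tau→5  [deg 1]
  5: b→0  b→1  tau→0  [deg 3]

Answer: DEADLOCK-FREE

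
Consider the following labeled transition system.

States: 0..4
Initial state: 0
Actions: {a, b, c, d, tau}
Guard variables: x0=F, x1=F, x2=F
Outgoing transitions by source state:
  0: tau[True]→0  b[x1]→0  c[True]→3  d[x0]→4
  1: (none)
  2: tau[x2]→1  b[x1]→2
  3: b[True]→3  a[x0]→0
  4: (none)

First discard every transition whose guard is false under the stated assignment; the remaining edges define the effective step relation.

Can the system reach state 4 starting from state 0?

Answer: UNREACHABLE

Analysis:
Guard filter leaves 3 enabled edge(s).
Layer 0: {0}
Layer 1: {3}  now seen {0,3}
R = {0,3}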